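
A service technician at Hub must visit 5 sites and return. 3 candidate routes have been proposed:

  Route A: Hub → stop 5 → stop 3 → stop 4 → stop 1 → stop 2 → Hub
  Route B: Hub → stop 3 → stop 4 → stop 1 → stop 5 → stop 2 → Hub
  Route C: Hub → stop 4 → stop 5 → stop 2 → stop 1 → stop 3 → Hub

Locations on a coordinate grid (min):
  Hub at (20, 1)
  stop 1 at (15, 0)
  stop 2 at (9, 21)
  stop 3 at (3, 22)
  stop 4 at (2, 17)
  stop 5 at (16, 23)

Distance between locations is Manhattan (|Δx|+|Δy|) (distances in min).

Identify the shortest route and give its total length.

Route A: 26 + 14 + 6 + 30 + 27 + 31 = 134
Route B: 38 + 6 + 30 + 24 + 9 + 31 = 138
Route C: 34 + 20 + 9 + 27 + 34 + 38 = 162

Shortest is Route A, total 134 min.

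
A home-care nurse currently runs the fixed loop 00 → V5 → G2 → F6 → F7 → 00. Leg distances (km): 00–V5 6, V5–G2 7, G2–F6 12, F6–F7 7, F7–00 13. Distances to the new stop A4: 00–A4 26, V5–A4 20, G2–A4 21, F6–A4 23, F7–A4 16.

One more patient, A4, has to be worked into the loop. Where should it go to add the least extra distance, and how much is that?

Insertion cost between consecutive stops i–j is d(i,A4) + d(A4,j) − d(i,j):
  between 00 and V5: 26 + 20 − 6 = 40
  between V5 and G2: 20 + 21 − 7 = 34
  between G2 and F6: 21 + 23 − 12 = 32
  between F6 and F7: 23 + 16 − 7 = 32
  between F7 and 00: 16 + 26 − 13 = 29
Cheapest insertion is between F7 and 00, adding 29.
New total = 45 + 29 = 74.

Adding 29 km by placing A4 on the F7–00 leg.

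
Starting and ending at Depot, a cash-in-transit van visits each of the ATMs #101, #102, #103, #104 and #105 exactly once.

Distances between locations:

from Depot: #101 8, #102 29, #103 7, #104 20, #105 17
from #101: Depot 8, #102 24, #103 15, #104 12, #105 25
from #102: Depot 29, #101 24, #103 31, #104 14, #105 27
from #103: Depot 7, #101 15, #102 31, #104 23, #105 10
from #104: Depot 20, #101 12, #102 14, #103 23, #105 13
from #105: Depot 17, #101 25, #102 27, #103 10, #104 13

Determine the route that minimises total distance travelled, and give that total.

Minimum total distance: 76.

There are 60 distinct closed tours to check (reversals are equivalent).
Depot → #101 → #102 → #103 → #104 → #105 → Depot: 8+24+31+23+13+17 = 116
Depot → #101 → #102 → #103 → #105 → #104 → Depot: 8+24+31+10+13+20 = 106
Depot → #101 → #102 → #104 → #103 → #105 → Depot: 8+24+14+23+10+17 = 96
Depot → #101 → #102 → #104 → #105 → #103 → Depot: 8+24+14+13+10+7 = 76
Depot → #101 → #102 → #105 → #103 → #104 → Depot: 8+24+27+10+23+20 = 112
Depot → #101 → #102 → #105 → #104 → #103 → Depot: 8+24+27+13+23+7 = 102
Depot → #101 → #103 → #102 → #104 → #105 → Depot: 8+15+31+14+13+17 = 98
Depot → #101 → #103 → #102 → #105 → #104 → Depot: 8+15+31+27+13+20 = 114
Depot → #101 → #103 → #104 → #102 → #105 → Depot: 8+15+23+14+27+17 = 104
Depot → #101 → #103 → #104 → #105 → #102 → Depot: 8+15+23+13+27+29 = 115
Depot → #101 → #103 → #105 → #102 → #104 → Depot: 8+15+10+27+14+20 = 94
Depot → #101 → #103 → #105 → #104 → #102 → Depot: 8+15+10+13+14+29 = 89
Depot → #101 → #104 → #102 → #103 → #105 → Depot: 8+12+14+31+10+17 = 92
Depot → #101 → #104 → #102 → #105 → #103 → Depot: 8+12+14+27+10+7 = 78
… (46 more)
The minimum is 76.
One optimal route: Depot → #101 → #102 → #104 → #105 → #103 → Depot (or its reverse).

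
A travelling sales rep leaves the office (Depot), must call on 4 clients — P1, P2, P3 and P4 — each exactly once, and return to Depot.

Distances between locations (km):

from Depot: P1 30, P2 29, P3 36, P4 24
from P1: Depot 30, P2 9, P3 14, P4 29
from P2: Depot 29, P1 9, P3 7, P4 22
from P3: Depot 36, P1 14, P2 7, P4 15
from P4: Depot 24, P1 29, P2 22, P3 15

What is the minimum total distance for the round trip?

There are 12 distinct closed tours to check (reversals are equivalent).
Depot → P1 → P2 → P3 → P4 → Depot: 30+9+7+15+24 = 85
Depot → P1 → P2 → P4 → P3 → Depot: 30+9+22+15+36 = 112
Depot → P1 → P3 → P2 → P4 → Depot: 30+14+7+22+24 = 97
Depot → P1 → P3 → P4 → P2 → Depot: 30+14+15+22+29 = 110
Depot → P1 → P4 → P2 → P3 → Depot: 30+29+22+7+36 = 124
Depot → P1 → P4 → P3 → P2 → Depot: 30+29+15+7+29 = 110
Depot → P2 → P1 → P3 → P4 → Depot: 29+9+14+15+24 = 91
Depot → P2 → P1 → P4 → P3 → Depot: 29+9+29+15+36 = 118
Depot → P2 → P3 → P1 → P4 → Depot: 29+7+14+29+24 = 103
Depot → P2 → P4 → P1 → P3 → Depot: 29+22+29+14+36 = 130
Depot → P3 → P1 → P2 → P4 → Depot: 36+14+9+22+24 = 105
Depot → P3 → P2 → P1 → P4 → Depot: 36+7+9+29+24 = 105
The minimum is 85.
One optimal route: Depot → P1 → P2 → P3 → P4 → Depot (or its reverse).

85 km — the shortest possible round trip.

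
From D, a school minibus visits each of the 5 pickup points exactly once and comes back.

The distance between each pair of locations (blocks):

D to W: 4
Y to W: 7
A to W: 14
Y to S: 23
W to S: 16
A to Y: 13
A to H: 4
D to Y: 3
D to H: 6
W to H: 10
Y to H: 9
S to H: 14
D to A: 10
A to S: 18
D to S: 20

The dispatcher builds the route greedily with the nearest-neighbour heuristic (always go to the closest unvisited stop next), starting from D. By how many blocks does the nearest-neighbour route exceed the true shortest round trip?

8 blocks longer than the optimal tour.

D: Y=3, W=4, H=6, A=10, S=20 ⇒ Y
Y: W=7, H=9, A=13, S=23 ⇒ W
W: H=10, A=14, S=16 ⇒ H
H: A=4, S=14 ⇒ A
A: S=18 ⇒ S
NN route D → Y → W → H → A → S → D costs 62.
Optimal: D → A → H → S → W → Y → D costs 54 (by enumerating all 60 distinct tours).
Excess = 62 − 54 = 8.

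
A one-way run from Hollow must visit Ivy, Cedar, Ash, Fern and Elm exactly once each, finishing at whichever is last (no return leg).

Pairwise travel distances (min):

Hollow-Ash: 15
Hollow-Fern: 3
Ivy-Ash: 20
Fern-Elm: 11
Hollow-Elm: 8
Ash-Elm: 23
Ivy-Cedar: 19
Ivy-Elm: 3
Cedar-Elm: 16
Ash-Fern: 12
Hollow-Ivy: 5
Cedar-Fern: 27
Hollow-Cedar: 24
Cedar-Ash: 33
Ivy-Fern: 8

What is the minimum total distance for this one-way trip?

There are 5! = 120 possible orderings.
Hollow → Ivy → Cedar → Ash → Fern → Elm: 5+19+33+12+11 = 80
Hollow → Ivy → Cedar → Ash → Elm → Fern: 5+19+33+23+11 = 91
Hollow → Ivy → Cedar → Fern → Ash → Elm: 5+19+27+12+23 = 86
Hollow → Ivy → Cedar → Fern → Elm → Ash: 5+19+27+11+23 = 85
Hollow → Ivy → Cedar → Elm → Ash → Fern: 5+19+16+23+12 = 75
Hollow → Ivy → Cedar → Elm → Fern → Ash: 5+19+16+11+12 = 63
Hollow → Ivy → Ash → Cedar → Fern → Elm: 5+20+33+27+11 = 96
Hollow → Ivy → Ash → Cedar → Elm → Fern: 5+20+33+16+11 = 85
Hollow → Ivy → Ash → Fern → Cedar → Elm: 5+20+12+27+16 = 80
Hollow → Ivy → Ash → Fern → Elm → Cedar: 5+20+12+11+16 = 64
Hollow → Ivy → Ash → Elm → Cedar → Fern: 5+20+23+16+27 = 91
Hollow → Ivy → Ash → Elm → Fern → Cedar: 5+20+23+11+27 = 86
Hollow → Ivy → Fern → Cedar → Ash → Elm: 5+8+27+33+23 = 96
Hollow → Ivy → Fern → Cedar → Elm → Ash: 5+8+27+16+23 = 79
… (106 more)
Hollow → Ash → Fern → Ivy → Elm → Cedar: 15+12+8+3+16 = 54  ← best
The minimum is 54.
One shortest path: Hollow → Ash → Fern → Ivy → Elm → Cedar.

Minimum one-way distance = 54 min.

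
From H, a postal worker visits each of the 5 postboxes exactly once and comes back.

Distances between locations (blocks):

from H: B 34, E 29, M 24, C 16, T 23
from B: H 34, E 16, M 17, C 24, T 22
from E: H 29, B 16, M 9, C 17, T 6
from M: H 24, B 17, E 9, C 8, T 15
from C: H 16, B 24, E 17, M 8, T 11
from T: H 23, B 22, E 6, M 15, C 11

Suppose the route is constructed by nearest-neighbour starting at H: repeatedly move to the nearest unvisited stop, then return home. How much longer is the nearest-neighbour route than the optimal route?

From H: C=16, T=23, M=24, E=29, B=34 → choose C (16).
From C: M=8, T=11, E=17, B=24 → choose M (8).
From M: E=9, T=15, B=17 → choose E (9).
From E: T=6, B=16 → choose T (6).
From T: B=22 → choose B (22).
NN route H → C → M → E → T → B → H costs 95.
Optimal: H → C → M → B → E → T → H costs 86 (by enumerating all 60 distinct tours).
Excess = 95 − 86 = 9.

Excess over optimum: 9 blocks.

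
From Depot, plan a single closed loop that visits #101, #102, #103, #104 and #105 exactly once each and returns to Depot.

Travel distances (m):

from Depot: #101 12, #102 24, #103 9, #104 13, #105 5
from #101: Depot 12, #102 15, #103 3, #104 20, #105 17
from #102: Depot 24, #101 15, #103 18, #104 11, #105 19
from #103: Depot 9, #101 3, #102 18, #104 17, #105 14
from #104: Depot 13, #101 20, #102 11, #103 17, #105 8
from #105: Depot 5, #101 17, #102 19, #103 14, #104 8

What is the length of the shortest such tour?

Shortest round trip = 51 m.

Depot - #101 - #102 - #103 - #104 - #105 - Depot: 12+15+18+17+8+5 = 75
Depot - #101 - #102 - #103 - #105 - #104 - Depot: 12+15+18+14+8+13 = 80
Depot - #101 - #102 - #104 - #103 - #105 - Depot: 12+15+11+17+14+5 = 74
Depot - #101 - #102 - #104 - #105 - #103 - Depot: 12+15+11+8+14+9 = 69
Depot - #101 - #102 - #105 - #103 - #104 - Depot: 12+15+19+14+17+13 = 90
Depot - #101 - #102 - #105 - #104 - #103 - Depot: 12+15+19+8+17+9 = 80
Depot - #101 - #103 - #102 - #104 - #105 - Depot: 12+3+18+11+8+5 = 57
Depot - #101 - #103 - #102 - #105 - #104 - Depot: 12+3+18+19+8+13 = 73
Depot - #101 - #103 - #104 - #102 - #105 - Depot: 12+3+17+11+19+5 = 67
Depot - #101 - #103 - #104 - #105 - #102 - Depot: 12+3+17+8+19+24 = 83
Depot - #101 - #103 - #105 - #102 - #104 - Depot: 12+3+14+19+11+13 = 72
Depot - #101 - #103 - #105 - #104 - #102 - Depot: 12+3+14+8+11+24 = 72
Depot - #101 - #104 - #102 - #103 - #105 - Depot: 12+20+11+18+14+5 = 80
Depot - #101 - #104 - #102 - #105 - #103 - Depot: 12+20+11+19+14+9 = 85
… (46 more)
Depot - #103 - #101 - #102 - #104 - #105 - Depot: 9+3+15+11+8+5 = 51  ← best
The minimum is 51.
One optimal route: Depot → #103 → #101 → #102 → #104 → #105 → Depot (or its reverse).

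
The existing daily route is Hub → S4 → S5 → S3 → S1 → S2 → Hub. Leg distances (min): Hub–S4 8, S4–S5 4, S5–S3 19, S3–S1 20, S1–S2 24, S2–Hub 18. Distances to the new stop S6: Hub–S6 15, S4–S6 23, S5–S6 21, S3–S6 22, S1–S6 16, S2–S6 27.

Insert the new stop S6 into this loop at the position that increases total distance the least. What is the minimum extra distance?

Adding 18 min by placing S6 on the S3–S1 leg.

Insertion cost between consecutive stops i–j is d(i,S6) + d(S6,j) − d(i,j):
  between Hub and S4: 15 + 23 − 8 = 30
  between S4 and S5: 23 + 21 − 4 = 40
  between S5 and S3: 21 + 22 − 19 = 24
  between S3 and S1: 22 + 16 − 20 = 18
  between S1 and S2: 16 + 27 − 24 = 19
  between S2 and Hub: 27 + 15 − 18 = 24
Cheapest insertion is between S3 and S1, adding 18.
New total = 93 + 18 = 111.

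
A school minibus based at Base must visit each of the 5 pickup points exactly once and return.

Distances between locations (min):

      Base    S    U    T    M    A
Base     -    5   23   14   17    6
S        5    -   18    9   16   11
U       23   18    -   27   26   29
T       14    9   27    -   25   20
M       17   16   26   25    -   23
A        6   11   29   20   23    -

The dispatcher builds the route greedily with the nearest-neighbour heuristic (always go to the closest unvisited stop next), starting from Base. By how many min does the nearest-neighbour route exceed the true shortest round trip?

From Base: S=5, A=6, T=14, M=17, U=23 → choose S (5).
From S: T=9, A=11, M=16, U=18 → choose T (9).
From T: A=20, M=25, U=27 → choose A (20).
From A: M=23, U=29 → choose M (23).
From M: U=26 → choose U (26).
NN route Base → S → T → A → M → U → Base costs 106.
Optimal: Base → S → T → U → M → A → Base costs 96 (by enumerating all 60 distinct tours).
Excess = 106 − 96 = 10.

Excess over optimum: 10 min.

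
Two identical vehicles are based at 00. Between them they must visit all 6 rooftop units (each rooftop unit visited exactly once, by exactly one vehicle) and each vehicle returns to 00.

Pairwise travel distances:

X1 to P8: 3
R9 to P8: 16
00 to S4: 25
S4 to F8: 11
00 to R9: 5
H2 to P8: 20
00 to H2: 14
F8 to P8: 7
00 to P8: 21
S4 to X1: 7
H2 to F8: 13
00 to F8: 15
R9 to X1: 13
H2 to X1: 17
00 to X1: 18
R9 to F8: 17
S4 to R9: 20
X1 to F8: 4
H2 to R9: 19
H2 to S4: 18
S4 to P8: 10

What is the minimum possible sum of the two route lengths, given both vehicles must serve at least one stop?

Check every non-empty split of the stops between the two vehicles; for each half take its own optimal tour:
  {H2} + {S4, R9, X1, F8, P8}: 28 + 57 = 85
  {S4} + {H2, R9, X1, F8, P8}: 50 + 55 = 105
  {H2, S4} + {R9, X1, F8, P8}: 57 + 43 = 100
  {R9} + {H2, S4, X1, F8, P8}: 10 + 64 = 74
  {H2, R9} + {S4, X1, F8, P8}: 38 + 57 = 95
  {S4, R9} + {H2, X1, F8, P8}: 50 + 55 = 105
  … (31 splits in total)
Best: vehicle 1 00 → R9 → 00 = 10; vehicle 2 00 → H2 → S4 → X1 → P8 → F8 → 00 = 64; combined 74.

Minimum combined distance: 74.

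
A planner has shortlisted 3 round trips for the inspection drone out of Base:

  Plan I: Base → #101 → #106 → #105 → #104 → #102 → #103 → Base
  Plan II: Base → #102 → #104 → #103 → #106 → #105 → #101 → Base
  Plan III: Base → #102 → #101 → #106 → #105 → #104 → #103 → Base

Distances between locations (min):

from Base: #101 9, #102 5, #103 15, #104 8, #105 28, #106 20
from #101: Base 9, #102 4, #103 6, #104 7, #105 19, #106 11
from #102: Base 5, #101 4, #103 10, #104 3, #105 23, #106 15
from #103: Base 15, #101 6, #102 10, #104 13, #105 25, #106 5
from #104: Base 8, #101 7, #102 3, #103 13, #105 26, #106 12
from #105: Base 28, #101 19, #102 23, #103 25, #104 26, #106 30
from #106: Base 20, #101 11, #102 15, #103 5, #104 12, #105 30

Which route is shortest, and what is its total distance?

Plan I: 9 + 11 + 30 + 26 + 3 + 10 + 15 = 104
Plan II: 5 + 3 + 13 + 5 + 30 + 19 + 9 = 84
Plan III: 5 + 4 + 11 + 30 + 26 + 13 + 15 = 104

84 min — Plan II is the shortest.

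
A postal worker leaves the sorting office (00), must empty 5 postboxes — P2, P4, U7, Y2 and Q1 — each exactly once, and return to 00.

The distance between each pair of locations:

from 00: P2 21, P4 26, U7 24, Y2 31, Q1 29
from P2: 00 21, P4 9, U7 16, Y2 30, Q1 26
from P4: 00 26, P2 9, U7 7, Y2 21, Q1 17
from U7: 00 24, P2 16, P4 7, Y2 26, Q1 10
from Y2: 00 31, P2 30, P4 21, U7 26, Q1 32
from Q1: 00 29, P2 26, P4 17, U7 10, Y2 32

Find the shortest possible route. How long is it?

00→P2→P4→U7→Y2→Q1→00: 21+9+7+26+32+29 = 124
00→P2→P4→U7→Q1→Y2→00: 21+9+7+10+32+31 = 110
00→P2→P4→Y2→U7→Q1→00: 21+9+21+26+10+29 = 116
00→P2→P4→Y2→Q1→U7→00: 21+9+21+32+10+24 = 117
00→P2→P4→Q1→U7→Y2→00: 21+9+17+10+26+31 = 114
00→P2→P4→Q1→Y2→U7→00: 21+9+17+32+26+24 = 129
00→P2→U7→P4→Y2→Q1→00: 21+16+7+21+32+29 = 126
00→P2→U7→P4→Q1→Y2→00: 21+16+7+17+32+31 = 124
00→P2→U7→Y2→P4→Q1→00: 21+16+26+21+17+29 = 130
00→P2→U7→Y2→Q1→P4→00: 21+16+26+32+17+26 = 138
00→P2→U7→Q1→P4→Y2→00: 21+16+10+17+21+31 = 116
00→P2→U7→Q1→Y2→P4→00: 21+16+10+32+21+26 = 126
00→P2→Y2→P4→U7→Q1→00: 21+30+21+7+10+29 = 118
00→P2→Y2→P4→Q1→U7→00: 21+30+21+17+10+24 = 123
… (46 more)
The minimum is 110.
One optimal route: 00 → P2 → P4 → U7 → Q1 → Y2 → 00 (or its reverse).

110 — the shortest possible round trip.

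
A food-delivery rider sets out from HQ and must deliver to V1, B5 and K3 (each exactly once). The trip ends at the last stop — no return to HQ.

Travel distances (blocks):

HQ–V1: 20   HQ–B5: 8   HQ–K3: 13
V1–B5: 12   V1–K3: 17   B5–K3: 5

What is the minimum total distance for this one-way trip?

There are 3! = 6 possible orderings.
HQ → V1 → B5 → K3: 20+12+5 = 37
HQ → V1 → K3 → B5: 20+17+5 = 42
HQ → B5 → V1 → K3: 8+12+17 = 37
HQ → B5 → K3 → V1: 8+5+17 = 30
HQ → K3 → V1 → B5: 13+17+12 = 42
HQ → K3 → B5 → V1: 13+5+12 = 30
The minimum is 30.
One shortest path: HQ → B5 → K3 → V1.

Minimum one-way distance = 30 blocks.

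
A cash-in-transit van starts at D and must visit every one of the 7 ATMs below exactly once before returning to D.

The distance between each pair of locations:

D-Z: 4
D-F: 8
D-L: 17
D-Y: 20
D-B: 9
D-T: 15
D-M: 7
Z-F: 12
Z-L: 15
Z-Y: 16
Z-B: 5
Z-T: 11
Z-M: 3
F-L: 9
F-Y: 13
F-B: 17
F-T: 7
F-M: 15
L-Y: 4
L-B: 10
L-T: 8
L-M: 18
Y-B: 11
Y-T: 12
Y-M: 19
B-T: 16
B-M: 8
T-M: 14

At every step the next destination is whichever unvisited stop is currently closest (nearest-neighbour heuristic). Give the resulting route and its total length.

From D: distances to unvisited — Z=4, M=7, F=8, B=9, T=15, L=17, Y=20. Nearest is Z (4).
From Z: distances to unvisited — M=3, B=5, T=11, F=12, L=15, Y=16. Nearest is M (3).
From M: distances to unvisited — B=8, T=14, F=15, L=18, Y=19. Nearest is B (8).
From B: distances to unvisited — L=10, Y=11, T=16, F=17. Nearest is L (10).
From L: distances to unvisited — Y=4, T=8, F=9. Nearest is Y (4).
From Y: distances to unvisited — T=12, F=13. Nearest is T (12).
From T: distances to unvisited — F=7. Nearest is F (7).
Return F→D: 8.
Total = 4 + 3 + 8 + 10 + 4 + 12 + 7 + 8 = 56.

Total distance 56 via the nearest-neighbour route D → Z → M → B → L → Y → T → F → D.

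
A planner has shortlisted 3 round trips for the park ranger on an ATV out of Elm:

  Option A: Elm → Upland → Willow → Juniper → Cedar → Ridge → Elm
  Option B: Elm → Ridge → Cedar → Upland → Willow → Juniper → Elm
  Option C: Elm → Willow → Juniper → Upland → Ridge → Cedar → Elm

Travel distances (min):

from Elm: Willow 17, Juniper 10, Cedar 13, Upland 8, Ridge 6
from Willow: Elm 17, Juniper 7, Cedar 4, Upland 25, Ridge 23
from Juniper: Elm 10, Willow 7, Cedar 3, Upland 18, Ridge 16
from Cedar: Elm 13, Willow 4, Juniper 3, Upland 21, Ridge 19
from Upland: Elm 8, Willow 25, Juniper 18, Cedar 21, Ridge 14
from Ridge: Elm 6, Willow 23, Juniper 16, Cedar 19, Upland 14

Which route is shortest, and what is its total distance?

Option A: 8 + 25 + 7 + 3 + 19 + 6 = 68
Option B: 6 + 19 + 21 + 25 + 7 + 10 = 88
Option C: 17 + 7 + 18 + 14 + 19 + 13 = 88

Shortest is Option A, total 68 min.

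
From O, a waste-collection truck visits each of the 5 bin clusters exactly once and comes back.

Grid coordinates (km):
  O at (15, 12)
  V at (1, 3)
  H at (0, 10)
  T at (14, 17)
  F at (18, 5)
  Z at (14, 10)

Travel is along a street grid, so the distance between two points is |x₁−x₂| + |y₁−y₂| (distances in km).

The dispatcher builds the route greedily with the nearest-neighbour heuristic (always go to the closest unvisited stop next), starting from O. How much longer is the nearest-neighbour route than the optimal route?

O: Z=3, T=6, F=10, H=17, V=23 ⇒ Z
Z: T=7, F=9, H=14, V=20 ⇒ T
T: F=16, H=21, V=27 ⇒ F
F: V=19, H=23 ⇒ V
V: H=8 ⇒ H
NN route O → Z → T → F → V → H → O costs 70.
Optimal: O → T → Z → H → V → F → O costs 64 (by enumerating all 60 distinct tours).
Excess = 70 − 64 = 6.

The nearest-neighbour route is 6 km longer than optimal.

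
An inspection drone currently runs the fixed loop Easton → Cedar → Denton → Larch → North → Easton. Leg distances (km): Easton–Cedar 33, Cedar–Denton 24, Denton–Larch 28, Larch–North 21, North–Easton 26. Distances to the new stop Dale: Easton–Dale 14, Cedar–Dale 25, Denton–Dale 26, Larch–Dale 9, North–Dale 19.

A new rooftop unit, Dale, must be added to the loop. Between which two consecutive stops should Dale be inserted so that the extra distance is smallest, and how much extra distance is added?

Minimum extra distance: 6 km, inserting Dale between Easton and Cedar.

Insertion cost between consecutive stops i–j is d(i,Dale) + d(Dale,j) − d(i,j):
  between Easton and Cedar: 14 + 25 − 33 = 6
  between Cedar and Denton: 25 + 26 − 24 = 27
  between Denton and Larch: 26 + 9 − 28 = 7
  between Larch and North: 9 + 19 − 21 = 7
  between North and Easton: 19 + 14 − 26 = 7
Cheapest insertion is between Easton and Cedar, adding 6.
New total = 132 + 6 = 138.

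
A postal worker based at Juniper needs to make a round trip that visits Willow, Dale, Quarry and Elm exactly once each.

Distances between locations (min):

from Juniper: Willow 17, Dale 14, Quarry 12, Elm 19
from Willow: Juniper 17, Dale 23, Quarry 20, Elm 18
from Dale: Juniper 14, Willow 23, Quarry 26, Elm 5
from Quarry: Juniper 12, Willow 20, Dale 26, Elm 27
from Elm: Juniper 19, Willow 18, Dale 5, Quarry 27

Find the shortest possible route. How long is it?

Shortest round trip = 69 min.

Juniper→Willow→Dale→Quarry→Elm→Juniper: 17+23+26+27+19 = 112
Juniper→Willow→Dale→Elm→Quarry→Juniper: 17+23+5+27+12 = 84
Juniper→Willow→Quarry→Dale→Elm→Juniper: 17+20+26+5+19 = 87
Juniper→Willow→Quarry→Elm→Dale→Juniper: 17+20+27+5+14 = 83
Juniper→Willow→Elm→Dale→Quarry→Juniper: 17+18+5+26+12 = 78
Juniper→Willow→Elm→Quarry→Dale→Juniper: 17+18+27+26+14 = 102
Juniper→Dale→Willow→Quarry→Elm→Juniper: 14+23+20+27+19 = 103
Juniper→Dale→Willow→Elm→Quarry→Juniper: 14+23+18+27+12 = 94
Juniper→Dale→Quarry→Willow→Elm→Juniper: 14+26+20+18+19 = 97
Juniper→Dale→Elm→Willow→Quarry→Juniper: 14+5+18+20+12 = 69
Juniper→Quarry→Willow→Dale→Elm→Juniper: 12+20+23+5+19 = 79
Juniper→Quarry→Dale→Willow→Elm→Juniper: 12+26+23+18+19 = 98
The minimum is 69.
One optimal route: Juniper → Dale → Elm → Willow → Quarry → Juniper (or its reverse).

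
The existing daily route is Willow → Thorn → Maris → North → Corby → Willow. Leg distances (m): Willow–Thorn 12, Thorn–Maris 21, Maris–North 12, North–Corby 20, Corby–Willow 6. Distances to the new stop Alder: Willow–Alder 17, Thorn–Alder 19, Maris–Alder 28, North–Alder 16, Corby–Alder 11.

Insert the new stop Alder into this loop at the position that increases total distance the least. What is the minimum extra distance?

Insertion cost between consecutive stops i–j is d(i,Alder) + d(Alder,j) − d(i,j):
  between Willow and Thorn: 17 + 19 − 12 = 24
  between Thorn and Maris: 19 + 28 − 21 = 26
  between Maris and North: 28 + 16 − 12 = 32
  between North and Corby: 16 + 11 − 20 = 7
  between Corby and Willow: 11 + 17 − 6 = 22
Cheapest insertion is between North and Corby, adding 7.
New total = 71 + 7 = 78.

+7 m — insert Alder between North and Corby.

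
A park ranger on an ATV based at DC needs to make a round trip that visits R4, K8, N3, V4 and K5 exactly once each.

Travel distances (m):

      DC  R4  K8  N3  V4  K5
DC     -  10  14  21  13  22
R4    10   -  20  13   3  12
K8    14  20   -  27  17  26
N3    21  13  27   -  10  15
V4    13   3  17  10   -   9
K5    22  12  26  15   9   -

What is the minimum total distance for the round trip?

DC - R4 - K8 - N3 - V4 - K5 - DC: 10+20+27+10+9+22 = 98
DC - R4 - K8 - N3 - K5 - V4 - DC: 10+20+27+15+9+13 = 94
DC - R4 - K8 - V4 - N3 - K5 - DC: 10+20+17+10+15+22 = 94
DC - R4 - K8 - V4 - K5 - N3 - DC: 10+20+17+9+15+21 = 92
DC - R4 - K8 - K5 - N3 - V4 - DC: 10+20+26+15+10+13 = 94
DC - R4 - K8 - K5 - V4 - N3 - DC: 10+20+26+9+10+21 = 96
DC - R4 - N3 - K8 - V4 - K5 - DC: 10+13+27+17+9+22 = 98
DC - R4 - N3 - K8 - K5 - V4 - DC: 10+13+27+26+9+13 = 98
DC - R4 - N3 - V4 - K8 - K5 - DC: 10+13+10+17+26+22 = 98
DC - R4 - N3 - V4 - K5 - K8 - DC: 10+13+10+9+26+14 = 82
DC - R4 - N3 - K5 - K8 - V4 - DC: 10+13+15+26+17+13 = 94
DC - R4 - N3 - K5 - V4 - K8 - DC: 10+13+15+9+17+14 = 78
DC - R4 - V4 - K8 - N3 - K5 - DC: 10+3+17+27+15+22 = 94
DC - R4 - V4 - K8 - K5 - N3 - DC: 10+3+17+26+15+21 = 92
… (46 more)
The minimum is 78.
One optimal route: DC → R4 → N3 → K5 → V4 → K8 → DC (or its reverse).

Minimum total distance: 78 m.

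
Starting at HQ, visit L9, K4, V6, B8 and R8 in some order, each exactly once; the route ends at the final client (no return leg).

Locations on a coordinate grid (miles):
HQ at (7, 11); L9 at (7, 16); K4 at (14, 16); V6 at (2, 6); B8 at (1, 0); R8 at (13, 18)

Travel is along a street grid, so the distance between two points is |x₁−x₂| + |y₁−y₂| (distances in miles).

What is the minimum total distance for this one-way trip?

Minimum one-way distance = 45 miles.

There are 5! = 120 possible orderings.
HQ→L9→K4→V6→B8→R8: 5+7+22+7+30 = 71
HQ→L9→K4→V6→R8→B8: 5+7+22+23+30 = 87
HQ→L9→K4→B8→V6→R8: 5+7+29+7+23 = 71
HQ→L9→K4→B8→R8→V6: 5+7+29+30+23 = 94
HQ→L9→K4→R8→V6→B8: 5+7+3+23+7 = 45
HQ→L9→K4→R8→B8→V6: 5+7+3+30+7 = 52
HQ→L9→V6→K4→B8→R8: 5+15+22+29+30 = 101
HQ→L9→V6→K4→R8→B8: 5+15+22+3+30 = 75
HQ→L9→V6→B8→K4→R8: 5+15+7+29+3 = 59
HQ→L9→V6→B8→R8→K4: 5+15+7+30+3 = 60
HQ→L9→V6→R8→K4→B8: 5+15+23+3+29 = 75
HQ→L9→V6→R8→B8→K4: 5+15+23+30+29 = 102
HQ→L9→B8→K4→V6→R8: 5+22+29+22+23 = 101
HQ→L9→B8→K4→R8→V6: 5+22+29+3+23 = 82
… (106 more)
The minimum is 45.
One shortest path: HQ → L9 → K4 → R8 → V6 → B8.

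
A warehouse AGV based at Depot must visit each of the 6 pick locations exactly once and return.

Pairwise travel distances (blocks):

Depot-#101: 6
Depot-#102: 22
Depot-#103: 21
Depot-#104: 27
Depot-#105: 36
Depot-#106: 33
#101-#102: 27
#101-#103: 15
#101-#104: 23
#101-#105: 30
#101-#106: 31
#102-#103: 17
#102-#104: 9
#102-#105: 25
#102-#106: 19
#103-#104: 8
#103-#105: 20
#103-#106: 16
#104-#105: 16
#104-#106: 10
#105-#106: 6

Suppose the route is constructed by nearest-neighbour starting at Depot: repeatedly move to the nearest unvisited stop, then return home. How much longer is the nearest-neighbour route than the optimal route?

11 blocks longer than the optimal tour.

Depot: #101=6, #103=21, #102=22, #104=27, #106=33, #105=36 ⇒ #101
#101: #103=15, #104=23, #102=27, #105=30, #106=31 ⇒ #103
#103: #104=8, #106=16, #102=17, #105=20 ⇒ #104
#104: #102=9, #106=10, #105=16 ⇒ #102
#102: #106=19, #105=25 ⇒ #106
#106: #105=6 ⇒ #105
NN route Depot → #101 → #103 → #104 → #102 → #106 → #105 → Depot costs 99.
Optimal: Depot → #101 → #103 → #105 → #106 → #104 → #102 → Depot costs 88 (by enumerating all 360 distinct tours).
Excess = 99 − 88 = 11.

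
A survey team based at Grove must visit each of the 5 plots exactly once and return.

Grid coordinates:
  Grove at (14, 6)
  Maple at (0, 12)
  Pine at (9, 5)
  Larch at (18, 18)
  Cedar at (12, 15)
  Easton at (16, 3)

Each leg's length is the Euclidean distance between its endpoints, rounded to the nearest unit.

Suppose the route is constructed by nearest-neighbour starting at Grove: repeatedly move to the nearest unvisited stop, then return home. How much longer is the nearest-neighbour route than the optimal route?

Excess over optimum: 8.

Grove: Easton=4, Pine=5, Cedar=9, Larch=13, Maple=15 ⇒ Easton
Easton: Pine=7, Cedar=13, Larch=15, Maple=18 ⇒ Pine
Pine: Cedar=10, Maple=11, Larch=16 ⇒ Cedar
Cedar: Larch=7, Maple=12 ⇒ Larch
Larch: Maple=19 ⇒ Maple
NN route Grove → Easton → Pine → Cedar → Larch → Maple → Grove costs 62.
Optimal: Grove → Pine → Maple → Cedar → Larch → Easton → Grove costs 54 (by enumerating all 60 distinct tours).
Excess = 62 − 54 = 8.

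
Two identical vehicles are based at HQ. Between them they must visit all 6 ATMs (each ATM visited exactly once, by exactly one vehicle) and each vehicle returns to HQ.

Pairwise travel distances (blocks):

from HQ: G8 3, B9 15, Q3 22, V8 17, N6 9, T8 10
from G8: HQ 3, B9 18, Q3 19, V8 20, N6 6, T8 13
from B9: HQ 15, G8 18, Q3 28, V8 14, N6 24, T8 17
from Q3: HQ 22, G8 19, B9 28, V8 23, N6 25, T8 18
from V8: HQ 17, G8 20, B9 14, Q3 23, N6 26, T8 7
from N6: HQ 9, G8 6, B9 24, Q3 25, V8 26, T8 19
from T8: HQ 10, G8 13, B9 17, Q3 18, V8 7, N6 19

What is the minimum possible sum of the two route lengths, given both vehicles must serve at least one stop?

There are 2^5 − 1 = 31 ways to divide the 6 stops into two non-empty groups. For each, the best each vehicle can do is its own shortest tour through its group:
  {G8} + {B9, Q3, V8, N6, T8}: 6 + 88 = 94
  {B9} + {G8, Q3, V8, N6, T8}: 30 + 74 = 104
  {G8, B9} + {Q3, V8, N6, T8}: 36 + 74 = 110
  {Q3} + {G8, B9, V8, N6, T8}: 44 + 64 = 108
  {G8, Q3} + {B9, V8, N6, T8}: 44 + 64 = 108
  {B9, Q3} + {G8, V8, N6, T8}: 65 + 52 = 117
  … (31 splits in total)
Best: vehicle 1 HQ → G8 → HQ = 6; vehicle 2 HQ → B9 → V8 → T8 → Q3 → N6 → HQ = 88; combined 94.

94 blocks — the smallest possible combined total.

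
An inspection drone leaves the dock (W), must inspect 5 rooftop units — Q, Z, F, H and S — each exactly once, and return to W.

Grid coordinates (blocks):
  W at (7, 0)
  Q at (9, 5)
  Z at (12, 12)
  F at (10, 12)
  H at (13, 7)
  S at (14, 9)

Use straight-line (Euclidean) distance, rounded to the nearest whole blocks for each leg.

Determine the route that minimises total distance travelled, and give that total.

There are 60 distinct closed tours to check (reversals are equivalent).
W - Q - Z - F - H - S - W: 5+8+2+6+2+11 = 34
W - Q - Z - F - S - H - W: 5+8+2+5+2+9 = 31
W - Q - Z - H - F - S - W: 5+8+5+6+5+11 = 40
W - Q - Z - H - S - F - W: 5+8+5+2+5+12 = 37
W - Q - Z - S - F - H - W: 5+8+4+5+6+9 = 37
W - Q - Z - S - H - F - W: 5+8+4+2+6+12 = 37
W - Q - F - Z - H - S - W: 5+7+2+5+2+11 = 32
W - Q - F - Z - S - H - W: 5+7+2+4+2+9 = 29
W - Q - F - H - Z - S - W: 5+7+6+5+4+11 = 38
W - Q - F - H - S - Z - W: 5+7+6+2+4+13 = 37
W - Q - F - S - Z - H - W: 5+7+5+4+5+9 = 35
W - Q - F - S - H - Z - W: 5+7+5+2+5+13 = 37
W - Q - H - Z - F - S - W: 5+4+5+2+5+11 = 32
W - Q - H - Z - S - F - W: 5+4+5+4+5+12 = 35
… (46 more)
The minimum is 29.
One optimal route: W → Q → F → Z → S → H → W (or its reverse).

Minimum total distance: 29 blocks.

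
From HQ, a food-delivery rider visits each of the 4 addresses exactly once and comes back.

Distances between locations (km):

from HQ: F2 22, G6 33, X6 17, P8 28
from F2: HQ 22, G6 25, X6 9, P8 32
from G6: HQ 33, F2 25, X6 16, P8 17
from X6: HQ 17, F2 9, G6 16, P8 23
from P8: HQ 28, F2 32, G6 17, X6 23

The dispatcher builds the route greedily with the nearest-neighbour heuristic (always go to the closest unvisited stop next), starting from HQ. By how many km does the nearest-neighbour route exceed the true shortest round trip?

4 km longer than the optimal tour.

From HQ: X6=17, F2=22, P8=28, G6=33 → choose X6 (17).
From X6: F2=9, G6=16, P8=23 → choose F2 (9).
From F2: G6=25, P8=32 → choose G6 (25).
From G6: P8=17 → choose P8 (17).
NN route HQ → X6 → F2 → G6 → P8 → HQ costs 96.
Optimal: HQ → F2 → X6 → G6 → P8 → HQ costs 92 (by enumerating all 12 distinct tours).
Excess = 96 − 92 = 4.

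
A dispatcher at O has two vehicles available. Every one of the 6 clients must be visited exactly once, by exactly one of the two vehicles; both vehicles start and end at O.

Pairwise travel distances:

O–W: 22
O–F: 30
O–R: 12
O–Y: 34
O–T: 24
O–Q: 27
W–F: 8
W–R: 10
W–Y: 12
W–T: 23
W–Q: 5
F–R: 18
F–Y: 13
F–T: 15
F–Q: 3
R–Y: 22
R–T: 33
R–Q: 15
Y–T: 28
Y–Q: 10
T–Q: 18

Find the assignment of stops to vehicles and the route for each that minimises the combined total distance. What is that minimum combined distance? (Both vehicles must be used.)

Minimum combined distance: 110.

There are 2^5 − 1 = 31 ways to divide the 6 stops into two non-empty groups. For each, the best each vehicle can do is its own shortest tour through its group:
  {W} + {F, R, Y, T, Q}: 44 + 86 = 130
  {F} + {W, R, Y, T, Q}: 60 + 86 = 146
  {W, F} + {R, Y, T, Q}: 60 + 86 = 146
  {R} + {W, F, Y, T, Q}: 24 + 86 = 110
  {W, R} + {F, Y, T, Q}: 44 + 86 = 130
  {F, R} + {W, Y, T, Q}: 60 + 86 = 146
  … (31 splits in total)
Best: vehicle 1 O → R → O = 24; vehicle 2 O → W → Y → Q → F → T → O = 86; combined 110.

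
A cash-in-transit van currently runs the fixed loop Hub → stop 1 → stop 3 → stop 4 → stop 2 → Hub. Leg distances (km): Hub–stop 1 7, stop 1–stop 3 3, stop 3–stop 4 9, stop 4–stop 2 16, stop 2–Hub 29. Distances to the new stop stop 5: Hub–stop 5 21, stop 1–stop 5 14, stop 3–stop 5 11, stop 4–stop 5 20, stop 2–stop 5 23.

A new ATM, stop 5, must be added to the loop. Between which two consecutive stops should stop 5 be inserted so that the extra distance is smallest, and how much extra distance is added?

Adding 15 km by placing stop 5 on the stop 2–Hub leg.

Insertion cost between consecutive stops i–j is d(i,stop 5) + d(stop 5,j) − d(i,j):
  between Hub and stop 1: 21 + 14 − 7 = 28
  between stop 1 and stop 3: 14 + 11 − 3 = 22
  between stop 3 and stop 4: 11 + 20 − 9 = 22
  between stop 4 and stop 2: 20 + 23 − 16 = 27
  between stop 2 and Hub: 23 + 21 − 29 = 15
Cheapest insertion is between stop 2 and Hub, adding 15.
New total = 64 + 15 = 79.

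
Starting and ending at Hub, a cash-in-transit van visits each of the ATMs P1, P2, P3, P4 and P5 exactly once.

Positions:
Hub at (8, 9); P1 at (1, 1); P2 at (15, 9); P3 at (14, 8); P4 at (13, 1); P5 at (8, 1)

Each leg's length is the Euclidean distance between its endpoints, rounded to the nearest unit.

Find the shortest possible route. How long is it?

Hub→P1→P2→P3→P4→P5→Hub: 11+16+1+7+5+8 = 48
Hub→P1→P2→P3→P5→P4→Hub: 11+16+1+9+5+9 = 51
Hub→P1→P2→P4→P3→P5→Hub: 11+16+8+7+9+8 = 59
Hub→P1→P2→P4→P5→P3→Hub: 11+16+8+5+9+6 = 55
Hub→P1→P2→P5→P3→P4→Hub: 11+16+11+9+7+9 = 63
Hub→P1→P2→P5→P4→P3→Hub: 11+16+11+5+7+6 = 56
Hub→P1→P3→P2→P4→P5→Hub: 11+15+1+8+5+8 = 48
Hub→P1→P3→P2→P5→P4→Hub: 11+15+1+11+5+9 = 52
Hub→P1→P3→P4→P2→P5→Hub: 11+15+7+8+11+8 = 60
Hub→P1→P3→P4→P5→P2→Hub: 11+15+7+5+11+7 = 56
Hub→P1→P3→P5→P2→P4→Hub: 11+15+9+11+8+9 = 63
Hub→P1→P3→P5→P4→P2→Hub: 11+15+9+5+8+7 = 55
Hub→P1→P4→P2→P3→P5→Hub: 11+12+8+1+9+8 = 49
Hub→P1→P4→P2→P5→P3→Hub: 11+12+8+11+9+6 = 57
… (46 more)
Hub→P1→P5→P4→P2→P3→Hub: 11+7+5+8+1+6 = 38  ← best
The minimum is 38.
One optimal route: Hub → P1 → P5 → P4 → P2 → P3 → Hub (or its reverse).

Minimum total distance: 38.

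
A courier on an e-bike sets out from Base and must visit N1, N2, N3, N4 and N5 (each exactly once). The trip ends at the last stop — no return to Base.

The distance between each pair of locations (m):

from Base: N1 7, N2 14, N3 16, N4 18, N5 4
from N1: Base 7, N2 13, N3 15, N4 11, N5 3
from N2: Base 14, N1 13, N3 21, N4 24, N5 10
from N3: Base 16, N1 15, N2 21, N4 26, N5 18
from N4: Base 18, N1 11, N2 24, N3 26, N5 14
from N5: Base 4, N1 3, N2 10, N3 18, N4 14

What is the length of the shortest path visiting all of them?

61 m — the minimum one-way total.

There are 5! = 120 possible orderings.
Base - N1 - N2 - N3 - N4 - N5: 7+13+21+26+14 = 81
Base - N1 - N2 - N3 - N5 - N4: 7+13+21+18+14 = 73
Base - N1 - N2 - N4 - N3 - N5: 7+13+24+26+18 = 88
Base - N1 - N2 - N4 - N5 - N3: 7+13+24+14+18 = 76
Base - N1 - N2 - N5 - N3 - N4: 7+13+10+18+26 = 74
Base - N1 - N2 - N5 - N4 - N3: 7+13+10+14+26 = 70
Base - N1 - N3 - N2 - N4 - N5: 7+15+21+24+14 = 81
Base - N1 - N3 - N2 - N5 - N4: 7+15+21+10+14 = 67
Base - N1 - N3 - N4 - N2 - N5: 7+15+26+24+10 = 82
Base - N1 - N3 - N4 - N5 - N2: 7+15+26+14+10 = 72
Base - N1 - N3 - N5 - N2 - N4: 7+15+18+10+24 = 74
Base - N1 - N3 - N5 - N4 - N2: 7+15+18+14+24 = 78
Base - N1 - N4 - N2 - N3 - N5: 7+11+24+21+18 = 81
Base - N1 - N4 - N2 - N5 - N3: 7+11+24+10+18 = 70
… (106 more)
Base - N3 - N2 - N5 - N1 - N4: 16+21+10+3+11 = 61  ← best
The minimum is 61.
One shortest path: Base → N3 → N2 → N5 → N1 → N4.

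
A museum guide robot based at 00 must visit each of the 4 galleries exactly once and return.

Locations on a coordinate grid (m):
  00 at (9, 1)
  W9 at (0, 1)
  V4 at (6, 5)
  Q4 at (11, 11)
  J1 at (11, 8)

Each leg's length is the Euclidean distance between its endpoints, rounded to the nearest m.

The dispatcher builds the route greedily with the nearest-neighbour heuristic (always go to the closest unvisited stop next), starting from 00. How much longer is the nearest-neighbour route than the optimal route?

Excess over optimum: 4 m.

00: V4=5, J1=7, W9=9, Q4=10 ⇒ V4
V4: J1=6, W9=7, Q4=8 ⇒ J1
J1: Q4=3, W9=13 ⇒ Q4
Q4: W9=15 ⇒ W9
NN route 00 → V4 → J1 → Q4 → W9 → 00 costs 38.
Optimal: 00 → W9 → V4 → Q4 → J1 → 00 costs 34 (by enumerating all 12 distinct tours).
Excess = 38 − 34 = 4.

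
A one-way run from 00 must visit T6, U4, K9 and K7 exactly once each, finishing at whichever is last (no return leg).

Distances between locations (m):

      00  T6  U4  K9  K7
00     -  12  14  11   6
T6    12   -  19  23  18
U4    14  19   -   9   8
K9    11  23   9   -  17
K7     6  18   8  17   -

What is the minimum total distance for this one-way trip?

Shortest open route: 46 m.

There are 4! = 24 possible orderings.
00 → T6 → U4 → K9 → K7: 12+19+9+17 = 57
00 → T6 → U4 → K7 → K9: 12+19+8+17 = 56
00 → T6 → K9 → U4 → K7: 12+23+9+8 = 52
00 → T6 → K9 → K7 → U4: 12+23+17+8 = 60
00 → T6 → K7 → U4 → K9: 12+18+8+9 = 47
00 → T6 → K7 → K9 → U4: 12+18+17+9 = 56
00 → U4 → T6 → K9 → K7: 14+19+23+17 = 73
00 → U4 → T6 → K7 → K9: 14+19+18+17 = 68
00 → U4 → K9 → T6 → K7: 14+9+23+18 = 64
00 → U4 → K9 → K7 → T6: 14+9+17+18 = 58
00 → U4 → K7 → T6 → K9: 14+8+18+23 = 63
00 → U4 → K7 → K9 → T6: 14+8+17+23 = 62
00 → K9 → T6 → U4 → K7: 11+23+19+8 = 61
00 → K9 → T6 → K7 → U4: 11+23+18+8 = 60
… (10 more)
00 → K9 → U4 → K7 → T6: 11+9+8+18 = 46  ← best
The minimum is 46.
One shortest path: 00 → K9 → U4 → K7 → T6.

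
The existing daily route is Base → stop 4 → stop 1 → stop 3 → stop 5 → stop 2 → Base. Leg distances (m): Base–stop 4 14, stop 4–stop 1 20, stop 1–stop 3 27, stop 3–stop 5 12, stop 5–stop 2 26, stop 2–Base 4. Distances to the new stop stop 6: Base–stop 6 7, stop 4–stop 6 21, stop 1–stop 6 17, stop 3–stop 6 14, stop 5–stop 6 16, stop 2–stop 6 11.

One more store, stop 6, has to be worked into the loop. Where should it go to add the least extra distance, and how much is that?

Minimum extra distance: 1 m, inserting stop 6 between stop 5 and stop 2.

Insertion cost between consecutive stops i–j is d(i,stop 6) + d(stop 6,j) − d(i,j):
  between Base and stop 4: 7 + 21 − 14 = 14
  between stop 4 and stop 1: 21 + 17 − 20 = 18
  between stop 1 and stop 3: 17 + 14 − 27 = 4
  between stop 3 and stop 5: 14 + 16 − 12 = 18
  between stop 5 and stop 2: 16 + 11 − 26 = 1
  between stop 2 and Base: 11 + 7 − 4 = 14
Cheapest insertion is between stop 5 and stop 2, adding 1.
New total = 103 + 1 = 104.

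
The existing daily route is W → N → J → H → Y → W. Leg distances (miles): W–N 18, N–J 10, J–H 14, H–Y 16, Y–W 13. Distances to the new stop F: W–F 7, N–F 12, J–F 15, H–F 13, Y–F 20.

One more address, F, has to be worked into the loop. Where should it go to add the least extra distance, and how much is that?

Insertion cost between consecutive stops i–j is d(i,F) + d(F,j) − d(i,j):
  between W and N: 7 + 12 − 18 = 1
  between N and J: 12 + 15 − 10 = 17
  between J and H: 15 + 13 − 14 = 14
  between H and Y: 13 + 20 − 16 = 17
  between Y and W: 20 + 7 − 13 = 14
Cheapest insertion is between W and N, adding 1.
New total = 71 + 1 = 72.

Adding 1 miles by placing F on the W–N leg.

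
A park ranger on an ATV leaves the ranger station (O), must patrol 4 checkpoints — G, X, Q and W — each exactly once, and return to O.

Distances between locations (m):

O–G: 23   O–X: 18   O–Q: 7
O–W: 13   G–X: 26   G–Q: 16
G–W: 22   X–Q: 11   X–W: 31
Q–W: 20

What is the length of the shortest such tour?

79 m — the shortest possible round trip.

There are 12 distinct closed tours to check (reversals are equivalent).
O → G → X → Q → W → O: 23+26+11+20+13 = 93
O → G → X → W → Q → O: 23+26+31+20+7 = 107
O → G → Q → X → W → O: 23+16+11+31+13 = 94
O → G → Q → W → X → O: 23+16+20+31+18 = 108
O → G → W → X → Q → O: 23+22+31+11+7 = 94
O → G → W → Q → X → O: 23+22+20+11+18 = 94
O → X → G → Q → W → O: 18+26+16+20+13 = 93
O → X → G → W → Q → O: 18+26+22+20+7 = 93
O → X → Q → G → W → O: 18+11+16+22+13 = 80
O → X → W → G → Q → O: 18+31+22+16+7 = 94
O → Q → G → X → W → O: 7+16+26+31+13 = 93
O → Q → X → G → W → O: 7+11+26+22+13 = 79
The minimum is 79.
One optimal route: O → Q → X → G → W → O (or its reverse).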